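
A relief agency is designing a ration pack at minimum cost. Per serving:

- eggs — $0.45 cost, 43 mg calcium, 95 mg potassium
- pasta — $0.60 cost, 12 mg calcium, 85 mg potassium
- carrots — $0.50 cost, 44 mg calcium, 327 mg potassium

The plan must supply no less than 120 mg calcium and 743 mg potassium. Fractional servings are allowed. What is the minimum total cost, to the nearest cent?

This is a tiny linear program; its minimum lies at a vertex of the feasible set. List the vertices and price them.
eggs only: max(120/43, 743/95) = 7.821 servings → $3.52.
pasta only: max(120/12, 743/85) = 10 servings → $6.00.
carrots only: max(120/44, 743/327) = 2.727 servings → $1.36.
eggs + pasta with both tight: 0.5105 servings and 8.171 servings → $5.13.
eggs + carrots with both tight: 0.6627 servings and 2.08 servings → $1.34.
pasta + carrots: intersection lies outside the first quadrant.
The minimum over all feasible corners is $1.34.

$1.34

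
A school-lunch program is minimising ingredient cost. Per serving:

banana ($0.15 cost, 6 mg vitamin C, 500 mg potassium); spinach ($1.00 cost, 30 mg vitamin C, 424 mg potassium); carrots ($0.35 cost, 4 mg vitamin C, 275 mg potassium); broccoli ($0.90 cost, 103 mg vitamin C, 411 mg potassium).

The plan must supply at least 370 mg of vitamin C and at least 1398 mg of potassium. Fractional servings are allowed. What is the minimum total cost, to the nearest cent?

Check every corner: each single food scaled to meet both minima, and each pair solved so both constraints bind.
banana only: max(370/6, 1398/500) = 61.67 servings → $9.25.
spinach only: max(370/30, 1398/424) = 12.33 servings → $12.33.
carrots only: max(370/4, 1398/275) = 92.5 servings → $32.38.
broccoli only: max(370/103, 1398/411) = 3.592 servings → $3.23.
banana + spinach with both targets exact would need a negative amount; discard.
banana + carrots with both targets exact would need a negative amount; discard.
banana + broccoli with both targets exact would need a negative amount; discard.
spinach + carrots: the both-tight solution has a negative serving — not a feasible corner.
spinach + broccoli: the both-tight solution has a negative serving — not a feasible corner.
carrots + broccoli with both targets exact would need a negative amount; discard.
Cheapest feasible corner: $3.23.

$3.23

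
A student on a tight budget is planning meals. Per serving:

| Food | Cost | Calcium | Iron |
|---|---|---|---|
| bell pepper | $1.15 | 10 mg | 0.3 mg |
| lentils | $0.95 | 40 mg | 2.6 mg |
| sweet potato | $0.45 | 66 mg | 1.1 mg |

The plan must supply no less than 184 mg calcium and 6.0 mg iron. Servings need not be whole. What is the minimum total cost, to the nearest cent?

$2.28

Check every corner: each single food scaled to meet both minima, and each pair solved so both constraints bind.
bell pepper only: max(184/10, 6.0/0.3) = 20 servings → $23.00.
lentils only: max(184/40, 6.0/2.6) = 4.6 servings → $4.37.
sweet potato only: max(184/66, 6.0/1.1) = 5.455 servings → $2.45.
bell pepper + lentils with both tight: 17.03 servings and 0.3429 servings → $19.91.
bell pepper + sweet potato: the both-tight solution has a negative serving — not a feasible corner.
lentils + sweet potato with both tight: 1.517 servings and 1.868 servings → $2.28.
The minimum over all feasible corners is $2.28.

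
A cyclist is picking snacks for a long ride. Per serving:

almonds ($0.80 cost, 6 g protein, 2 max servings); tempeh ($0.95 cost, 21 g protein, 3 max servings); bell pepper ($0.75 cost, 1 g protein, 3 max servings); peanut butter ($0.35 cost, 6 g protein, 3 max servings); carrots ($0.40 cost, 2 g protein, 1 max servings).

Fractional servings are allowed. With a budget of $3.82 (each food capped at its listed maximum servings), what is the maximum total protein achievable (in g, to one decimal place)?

79.6 g

Protein per dollar: tempeh 22.11, peanut butter 17.14, almonds 7.5, carrots 5, bell pepper 1.333.
Take 3 servings of tempeh: spends $2.85, +63.0 g protein (running total 63.0 g).
Take 2.771 servings of peanut butter: spends $0.97, +16.6 g protein (running total 79.6 g).
Filling greedily by protein-per-dollar is optimal for one linear limit, giving 79.6 g.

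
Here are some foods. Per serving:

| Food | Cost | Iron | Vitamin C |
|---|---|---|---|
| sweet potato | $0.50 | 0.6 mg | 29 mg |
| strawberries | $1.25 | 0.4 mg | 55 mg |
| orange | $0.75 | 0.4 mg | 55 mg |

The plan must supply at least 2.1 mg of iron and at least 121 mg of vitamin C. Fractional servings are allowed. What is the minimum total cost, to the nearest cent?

$1.98

Two binding constraints pin down two serving amounts, so the optimal mix uses at most two foods. The candidates are each food alone (scaled to the tighter of iron/vitamin C) and each pair with both constraints tight.
sweet potato only: max(2.1/0.6, 121/29) = 4.172 servings → $2.09.
strawberries only: max(2.1/0.4, 121/55) = 5.25 servings → $6.56.
orange only: max(2.1/0.4, 121/55) = 5.25 servings → $3.94.
sweet potato + strawberries with both tight: 3.136 servings and 0.5467 servings → $2.25.
sweet potato + orange with both tight: 3.136 servings and 0.5467 servings → $1.98.
strawberries + orange (both tight): parallel constraints — no distinct corner.
The minimum over all feasible corners is $1.98.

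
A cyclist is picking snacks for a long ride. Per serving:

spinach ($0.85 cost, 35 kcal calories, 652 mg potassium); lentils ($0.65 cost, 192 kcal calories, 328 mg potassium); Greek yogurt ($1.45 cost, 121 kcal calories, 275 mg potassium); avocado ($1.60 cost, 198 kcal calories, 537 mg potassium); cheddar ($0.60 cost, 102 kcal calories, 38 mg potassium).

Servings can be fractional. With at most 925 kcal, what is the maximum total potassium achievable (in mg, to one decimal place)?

Potassium per kcal: spinach 18.63, avocado 2.712, Greek yogurt 2.273, lentils 1.708, cheddar 0.3725.
With no serving limits, spend the whole calories allowance on spinach: 925 kcal / 35 kcal × 652 mg = 17231.4 mg.

17231.4 mg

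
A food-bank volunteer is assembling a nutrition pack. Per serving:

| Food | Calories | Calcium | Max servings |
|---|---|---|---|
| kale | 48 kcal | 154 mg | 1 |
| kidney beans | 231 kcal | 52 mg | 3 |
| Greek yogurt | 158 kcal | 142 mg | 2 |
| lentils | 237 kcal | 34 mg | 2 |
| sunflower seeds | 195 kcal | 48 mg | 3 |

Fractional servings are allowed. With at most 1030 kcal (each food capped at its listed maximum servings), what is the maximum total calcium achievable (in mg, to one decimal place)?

600.2 mg

Calcium per kcal: kale 3.208, Greek yogurt 0.8987, sunflower seeds 0.2462, kidney beans 0.2251, lentils 0.1435.
Take 1 serving of kale: uses 48 kcal, +154.0 mg calcium (running total 154.0 mg).
Take 2 servings of Greek yogurt: uses 316 kcal, +284.0 mg calcium (running total 438.0 mg).
Take 3 servings of sunflower seeds: uses 585 kcal, +144.0 mg calcium (running total 582.0 mg).
Take 0.3506 servings of kidney beans: uses 81 kcal, +18.2 mg calcium (running total 600.2 mg).
Filling greedily by calcium-per-kcal is optimal for one linear limit, giving 600.2 mg.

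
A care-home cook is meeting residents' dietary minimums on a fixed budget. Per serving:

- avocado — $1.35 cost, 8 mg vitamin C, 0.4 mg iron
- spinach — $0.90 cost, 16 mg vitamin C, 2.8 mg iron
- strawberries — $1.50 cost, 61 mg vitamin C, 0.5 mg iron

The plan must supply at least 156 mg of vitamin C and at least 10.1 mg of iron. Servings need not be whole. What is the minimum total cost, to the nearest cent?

$5.51

Two binding constraints pin down two serving amounts, so the optimal mix uses at most two foods. The candidates are each food alone (scaled to the tighter of vitamin C/iron) and each pair with both constraints tight.
avocado only: max(156/8, 10.1/0.4) = 25.25 servings → $34.09.
spinach only: max(156/16, 10.1/2.8) = 9.75 servings → $8.78.
strawberries only: max(156/61, 10.1/0.5) = 20.2 servings → $30.30.
avocado + spinach with both tight: 17.2 servings and 1.15 servings → $24.25.
avocado + strawberries: the both-tight solution has a negative serving — not a feasible corner.
spinach + strawberries with both tight: 3.305 servings and 1.69 servings → $5.51.
The minimum over all feasible corners is $5.51.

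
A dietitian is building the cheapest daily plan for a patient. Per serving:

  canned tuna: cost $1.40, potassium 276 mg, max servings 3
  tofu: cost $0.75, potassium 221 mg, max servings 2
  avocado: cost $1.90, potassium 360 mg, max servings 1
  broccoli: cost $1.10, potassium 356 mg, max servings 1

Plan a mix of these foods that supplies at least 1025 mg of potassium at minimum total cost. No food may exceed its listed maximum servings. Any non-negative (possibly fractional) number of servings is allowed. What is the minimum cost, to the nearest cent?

$3.75

Cost per mg of potassium: broccoli $0.0031, tofu $0.0034, canned tuna $0.0051, avocado $0.0053.
Take 1 serving of broccoli: +356.0 mg potassium for $1.10 (total $1.10, still need 669.0 mg).
Take 2 servings of tofu: +442.0 mg potassium for $1.50 (total $2.60, still need 227.0 mg).
Take 0.8225 servings of canned tuna: +227.0 mg potassium for $1.15 (total $3.75, still need 0.0 mg).
Filling from the cheapest source first is optimal under one linear minimum: $3.75.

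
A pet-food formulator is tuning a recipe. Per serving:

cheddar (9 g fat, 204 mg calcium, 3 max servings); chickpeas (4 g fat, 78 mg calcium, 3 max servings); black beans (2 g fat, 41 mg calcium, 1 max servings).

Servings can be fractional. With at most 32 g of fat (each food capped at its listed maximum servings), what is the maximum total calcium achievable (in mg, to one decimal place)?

Calcium per g fat: cheddar 22.67, black beans 20.5, chickpeas 19.5.
Take 3 servings of cheddar: uses 27 g fat, +612.0 mg calcium (running total 612.0 mg).
Take 1 serving of black beans: uses 2 g fat, +41.0 mg calcium (running total 653.0 mg).
Take 0.75 servings of chickpeas: uses 3 g fat, +58.5 mg calcium (running total 711.5 mg).
Greedy by best ratio exhausts the fat allowance optimally: 711.5 mg.

711.5 mg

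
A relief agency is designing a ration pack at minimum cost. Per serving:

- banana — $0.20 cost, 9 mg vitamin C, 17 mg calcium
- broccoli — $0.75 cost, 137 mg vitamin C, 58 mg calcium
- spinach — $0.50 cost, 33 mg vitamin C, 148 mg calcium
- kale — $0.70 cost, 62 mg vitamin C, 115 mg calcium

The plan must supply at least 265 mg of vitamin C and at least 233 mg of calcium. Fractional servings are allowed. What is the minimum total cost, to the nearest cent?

banana only: max(265/9, 233/17) = 29.44 servings → $5.89.
broccoli only: max(265/137, 233/58) = 4.017 servings → $3.01.
spinach only: max(265/33, 233/148) = 8.03 servings → $4.02.
kale only: max(265/62, 233/115) = 4.274 servings → $2.99.
banana + broccoli with both tight: 9.159 servings and 1.333 servings → $2.83.
banana + spinach: the both-tight solution has a negative serving — not a feasible corner.
banana + kale: intersection lies outside the first quadrant.
broccoli + spinach with both tight: 1.717 servings and 0.9014 servings → $1.74.
broccoli + kale with both tight: 1.318 servings and 1.361 servings → $1.94.
spinach + kale: the both-tight solution has a negative serving — not a feasible corner.
So the least-cost plan costs $1.74.

$1.74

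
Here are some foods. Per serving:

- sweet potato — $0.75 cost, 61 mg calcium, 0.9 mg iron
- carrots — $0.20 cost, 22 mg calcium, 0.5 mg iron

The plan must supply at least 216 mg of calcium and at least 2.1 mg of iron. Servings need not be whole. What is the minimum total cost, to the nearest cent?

An LP optimum is at a vertex; with two nutrient constraints at most two foods are used. Check each candidate.
sweet potato only: max(216/61, 2.1/0.9) = 3.541 servings → $2.66.
carrots only: max(216/22, 2.1/0.5) = 9.818 servings → $1.96.
sweet potato + carrots: intersection lies outside the first quadrant.
So the least-cost plan costs $1.96.

$1.96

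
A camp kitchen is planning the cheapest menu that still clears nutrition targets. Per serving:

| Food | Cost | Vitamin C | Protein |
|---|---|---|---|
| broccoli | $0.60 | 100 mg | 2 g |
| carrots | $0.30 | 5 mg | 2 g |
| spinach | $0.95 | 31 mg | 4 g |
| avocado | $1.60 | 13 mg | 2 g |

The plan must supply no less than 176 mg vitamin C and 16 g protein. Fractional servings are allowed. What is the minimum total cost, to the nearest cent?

For a min-cost LP with two ≥-constraints, a basic feasible solution has at most two positive variables.
broccoli only: max(176/100, 16/2) = 8 servings → $4.80.
carrots only: max(176/5, 16/2) = 35.2 servings → $10.56.
spinach only: max(176/31, 16/4) = 5.677 servings → $5.39.
avocado only: max(176/13, 16/2) = 13.54 servings → $21.66.
broccoli + carrots with both tight: 1.432 servings and 6.568 servings → $2.83.
broccoli + spinach with both tight: 0.6154 servings and 3.692 servings → $3.88.
broccoli + avocado with both tight: 0.8276 servings and 7.172 servings → $11.97.
carrots + spinach: intersection lies outside the first quadrant.
carrots + avocado: the both-tight solution has a negative serving — not a feasible corner.
spinach + avocado with both targets exact would need a negative amount; discard.
Cheapest feasible corner: $2.83.

$2.83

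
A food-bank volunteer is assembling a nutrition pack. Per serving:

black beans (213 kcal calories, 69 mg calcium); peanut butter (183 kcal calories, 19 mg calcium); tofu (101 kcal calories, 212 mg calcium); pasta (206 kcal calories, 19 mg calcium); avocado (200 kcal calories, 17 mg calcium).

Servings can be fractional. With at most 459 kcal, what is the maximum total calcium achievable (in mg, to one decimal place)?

Calcium per kcal: tofu 2.099, black beans 0.3239, peanut butter 0.1038, pasta 0.09223, avocado 0.085.
With no serving limits, spend the whole calories allowance on tofu: 459 kcal / 101 kcal × 212 mg = 963.4 mg.

963.4 mg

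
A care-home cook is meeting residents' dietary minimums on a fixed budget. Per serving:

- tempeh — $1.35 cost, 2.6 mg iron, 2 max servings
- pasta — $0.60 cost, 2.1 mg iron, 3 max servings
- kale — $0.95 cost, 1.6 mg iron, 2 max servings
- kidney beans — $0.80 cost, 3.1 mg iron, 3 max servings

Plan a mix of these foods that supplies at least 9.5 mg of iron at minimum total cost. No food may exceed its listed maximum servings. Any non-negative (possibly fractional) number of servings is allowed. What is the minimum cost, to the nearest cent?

$2.46

Cost per mg of iron: kidney beans $0.2581, pasta $0.2857, tempeh $0.5192, kale $0.5938.
Take 3 servings of kidney beans: +9.3 mg iron for $2.40 (total $2.40, still need 0.2 mg).
Take 0.09524 servings of pasta: +0.2 mg iron for $0.06 (total $2.46, still need 0.0 mg).
Greedy by cheapest-per-mg is optimal for a single linear constraint, so the minimum cost is $2.46.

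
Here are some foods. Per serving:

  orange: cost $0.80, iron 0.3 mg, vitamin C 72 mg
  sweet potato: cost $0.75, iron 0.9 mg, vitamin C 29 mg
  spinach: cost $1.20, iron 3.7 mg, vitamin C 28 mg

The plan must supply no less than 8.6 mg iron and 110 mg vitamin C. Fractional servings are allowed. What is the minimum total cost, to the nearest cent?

An LP optimum is at a vertex; with two nutrient constraints at most two foods are used. Check each candidate.
orange only: max(8.6/0.3, 110/72) = 28.67 servings → $22.93.
sweet potato only: max(8.6/0.9, 110/29) = 9.556 servings → $7.17.
spinach only: max(8.6/3.7, 110/28) = 3.929 servings → $4.71.
orange + sweet potato: intersection lies outside the first quadrant.
orange + spinach with both tight: 0.6442 servings and 2.272 servings → $3.24.
sweet potato + spinach with both tight: 2.024 servings and 1.832 servings → $3.72.
So the least-cost plan costs $3.24.

$3.24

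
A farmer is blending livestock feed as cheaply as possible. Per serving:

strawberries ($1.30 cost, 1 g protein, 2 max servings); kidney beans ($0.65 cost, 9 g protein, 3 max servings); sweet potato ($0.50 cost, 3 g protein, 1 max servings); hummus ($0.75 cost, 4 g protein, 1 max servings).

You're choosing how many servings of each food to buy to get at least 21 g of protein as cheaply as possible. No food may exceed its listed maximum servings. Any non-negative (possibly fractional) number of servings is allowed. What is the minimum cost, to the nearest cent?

Cost per g of protein: kidney beans $0.0722, sweet potato $0.1667, hummus $0.1875, strawberries $1.3000.
Take 2.333 servings of kidney beans: +21.0 g protein for $1.52 (total $1.52, still need 0.0 g).
Greedy by cheapest-per-g is optimal for a single linear constraint, so the minimum cost is $1.52.

$1.52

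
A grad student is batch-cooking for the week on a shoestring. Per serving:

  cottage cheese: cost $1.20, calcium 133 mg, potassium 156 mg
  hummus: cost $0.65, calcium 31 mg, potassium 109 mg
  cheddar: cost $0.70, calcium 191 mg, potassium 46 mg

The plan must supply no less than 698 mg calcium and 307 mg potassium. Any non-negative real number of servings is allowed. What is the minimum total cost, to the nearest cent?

$3.29

An LP optimum is at a vertex; with two nutrient constraints at most two foods are used. Check each candidate.
cottage cheese only: max(698/133, 307/156) = 5.248 servings → $6.30.
hummus only: max(698/31, 307/109) = 22.52 servings → $14.64.
cheddar only: max(698/191, 307/46) = 6.674 servings → $4.67.
cottage cheese + hummus: the both-tight solution has a negative serving — not a feasible corner.
cottage cheese + cheddar with both tight: 1.12 servings and 2.874 servings → $3.36.
hummus + cheddar with both tight: 1.368 servings and 3.432 servings → $3.29.
So the least-cost plan costs $3.29.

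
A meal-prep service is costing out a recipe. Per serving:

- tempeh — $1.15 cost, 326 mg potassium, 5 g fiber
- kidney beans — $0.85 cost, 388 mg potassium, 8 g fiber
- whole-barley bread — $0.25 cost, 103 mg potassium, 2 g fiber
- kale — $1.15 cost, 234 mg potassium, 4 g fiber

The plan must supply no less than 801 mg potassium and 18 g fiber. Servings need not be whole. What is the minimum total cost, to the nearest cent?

$1.91

The cheapest plan sits at a corner of the feasible region — with two constraints it uses at most two foods.
tempeh only: max(801/326, 18/5) = 3.6 servings → $4.14.
kidney beans only: max(801/388, 18/8) = 2.25 servings → $1.91.
whole-barley bread only: max(801/103, 18/2) = 9 servings → $2.25.
kale only: max(801/234, 18/4) = 4.5 servings → $5.17.
tempeh + kidney beans: the both-tight solution has a negative serving — not a feasible corner.
tempeh + whole-barley bread: intersection lies outside the first quadrant.
tempeh + kale with both targets exact would need a negative amount; discard.
kidney beans + whole-barley bread: the both-tight solution has a negative serving — not a feasible corner.
kidney beans + kale with both targets exact would need a negative amount; discard.
whole-barley bread + kale with both targets exact would need a negative amount; discard.
The minimum over all feasible corners is $1.91.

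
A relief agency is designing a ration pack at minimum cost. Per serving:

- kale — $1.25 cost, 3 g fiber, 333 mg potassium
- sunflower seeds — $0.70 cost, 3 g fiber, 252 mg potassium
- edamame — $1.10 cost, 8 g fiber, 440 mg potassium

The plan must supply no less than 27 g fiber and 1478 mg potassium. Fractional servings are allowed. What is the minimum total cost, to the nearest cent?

$3.71

Two binding constraints pin down two serving amounts, so the optimal mix uses at most two foods. The candidates are each food alone (scaled to the tighter of fiber/potassium) and each pair with both constraints tight.
kale only: max(27/3, 1478/333) = 9 servings → $11.25.
sunflower seeds only: max(27/3, 1478/252) = 9 servings → $6.30.
edamame only: max(27/8, 1478/440) = 3.375 servings → $3.71.
kale + sunflower seeds: the both-tight solution has a negative serving — not a feasible corner.
kale + edamame: the both-tight solution has a negative serving — not a feasible corner.
sunflower seeds + edamame with both targets exact would need a negative amount; discard.
The minimum over all feasible corners is $3.71.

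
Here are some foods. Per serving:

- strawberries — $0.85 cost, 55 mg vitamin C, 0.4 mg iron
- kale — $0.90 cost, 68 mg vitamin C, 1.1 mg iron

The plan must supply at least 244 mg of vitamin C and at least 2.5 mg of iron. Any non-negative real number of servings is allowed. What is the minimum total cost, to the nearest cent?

strawberries only: max(244/55, 2.5/0.4) = 6.25 servings → $5.31.
kale only: max(244/68, 2.5/1.1) = 3.588 servings → $3.23.
strawberries + kale with both tight: 2.955 servings and 1.198 servings → $3.59.
Cheapest feasible corner: $3.23.

$3.23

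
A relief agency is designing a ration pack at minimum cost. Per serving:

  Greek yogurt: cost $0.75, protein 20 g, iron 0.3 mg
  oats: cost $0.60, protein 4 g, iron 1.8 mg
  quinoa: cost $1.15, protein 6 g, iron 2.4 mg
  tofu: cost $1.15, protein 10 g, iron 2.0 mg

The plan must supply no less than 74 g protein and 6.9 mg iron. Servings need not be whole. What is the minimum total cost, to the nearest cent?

$4.27

Greek yogurt only: max(74/20, 6.9/0.3) = 23 servings → $17.25.
oats only: max(74/4, 6.9/1.8) = 18.5 servings → $11.10.
quinoa only: max(74/6, 6.9/2.4) = 12.33 servings → $14.18.
tofu only: max(74/10, 6.9/2.0) = 7.4 servings → $8.51.
Greek yogurt + oats with both tight: 3.034 servings and 3.328 servings → $4.27.
Greek yogurt + quinoa with both tight: 2.948 servings and 2.506 servings → $5.09.
Greek yogurt + tofu with both tight: 2.135 servings and 3.13 servings → $5.20.
oats + quinoa with both targets exact would need a negative amount; discard.
oats + tofu: intersection lies outside the first quadrant.
quinoa + tofu with both targets exact would need a negative amount; discard.
Cheapest feasible corner: $4.27.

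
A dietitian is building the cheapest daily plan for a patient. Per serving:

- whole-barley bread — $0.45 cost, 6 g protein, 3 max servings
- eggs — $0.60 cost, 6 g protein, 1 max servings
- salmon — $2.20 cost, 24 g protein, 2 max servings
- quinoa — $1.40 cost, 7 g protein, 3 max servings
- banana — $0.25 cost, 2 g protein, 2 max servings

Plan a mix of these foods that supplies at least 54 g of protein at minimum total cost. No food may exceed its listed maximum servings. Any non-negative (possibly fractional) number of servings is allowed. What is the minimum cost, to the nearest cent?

Cost per g of protein: whole-barley bread $0.0750, salmon $0.0917, eggs $0.1000, banana $0.1250, quinoa $0.2000.
Take 3 servings of whole-barley bread: +18.0 g protein for $1.35 (total $1.35, still need 36.0 g).
Take 1.5 servings of salmon: +36.0 g protein for $3.30 (total $4.65, still need 0.0 g).
Greedy by cheapest-per-g is optimal for a single linear constraint, so the minimum cost is $4.65.

$4.65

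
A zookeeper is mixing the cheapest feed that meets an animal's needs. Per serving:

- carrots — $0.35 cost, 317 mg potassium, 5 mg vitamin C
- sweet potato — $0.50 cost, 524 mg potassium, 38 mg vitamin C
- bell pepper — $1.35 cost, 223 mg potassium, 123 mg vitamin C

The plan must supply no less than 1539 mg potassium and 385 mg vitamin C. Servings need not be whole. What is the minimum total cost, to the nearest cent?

$4.38

Minimising a linear cost over {potassium ≥ 1539, vitamin C ≥ 385, servings ≥ 0} — the optimum is at a vertex, using one or two foods.
carrots only: max(1539/317, 385/5) = 77 servings → $26.95.
sweet potato only: max(1539/524, 385/38) = 10.13 servings → $5.07.
bell pepper only: max(1539/223, 385/123) = 6.901 servings → $9.32.
carrots + sweet potato: intersection lies outside the first quadrant.
carrots + bell pepper with both tight: 2.731 servings and 3.019 servings → $5.03.
sweet potato + bell pepper with both tight: 1.848 servings and 2.559 servings → $4.38.
So the least-cost plan costs $4.38.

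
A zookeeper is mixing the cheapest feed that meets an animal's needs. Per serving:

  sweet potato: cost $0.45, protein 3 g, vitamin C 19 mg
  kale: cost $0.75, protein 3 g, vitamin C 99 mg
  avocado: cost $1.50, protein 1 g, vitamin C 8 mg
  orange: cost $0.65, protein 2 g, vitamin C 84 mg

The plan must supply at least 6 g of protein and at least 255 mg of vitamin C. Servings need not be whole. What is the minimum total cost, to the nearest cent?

sweet potato only: max(6/3, 255/19) = 13.42 servings → $6.04.
kale only: max(6/3, 255/99) = 2.576 servings → $1.93.
avocado only: max(6/1, 255/8) = 31.88 servings → $47.81.
orange only: max(6/2, 255/84) = 3.036 servings → $1.97.
sweet potato + kale: intersection lies outside the first quadrant.
sweet potato + avocado: intersection lies outside the first quadrant.
sweet potato + orange with both targets exact would need a negative amount; discard.
kale + avocado with both targets exact would need a negative amount; discard.
kale + orange: the both-tight solution has a negative serving — not a feasible corner.
avocado + orange: intersection lies outside the first quadrant.
So the least-cost plan costs $1.93.

$1.93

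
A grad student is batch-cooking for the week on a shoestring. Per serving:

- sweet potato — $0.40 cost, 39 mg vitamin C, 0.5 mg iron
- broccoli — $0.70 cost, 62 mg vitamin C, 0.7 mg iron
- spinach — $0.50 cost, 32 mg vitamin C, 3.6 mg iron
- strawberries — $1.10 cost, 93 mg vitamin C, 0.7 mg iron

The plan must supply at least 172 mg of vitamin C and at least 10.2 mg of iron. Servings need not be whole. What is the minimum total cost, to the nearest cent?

$2.19

Minimising a linear cost over {vitamin C ≥ 172, iron ≥ 10.2, servings ≥ 0} — the optimum is at a vertex, using one or two foods.
sweet potato only: max(172/39, 10.2/0.5) = 20.4 servings → $8.16.
broccoli only: max(172/62, 10.2/0.7) = 14.57 servings → $10.20.
spinach only: max(172/32, 10.2/3.6) = 5.375 servings → $2.69.
strawberries only: max(172/93, 10.2/0.7) = 14.57 servings → $16.03.
sweet potato + broccoli: intersection lies outside the first quadrant.
sweet potato + spinach with both tight: 2.354 servings and 2.506 servings → $2.19.
sweet potato + strawberries: the both-tight solution has a negative serving — not a feasible corner.
broccoli + spinach with both tight: 1.458 servings and 2.55 servings → $2.30.
broccoli + strawberries with both targets exact would need a negative amount; discard.
spinach + strawberries with both tight: 2.651 servings and 0.9373 servings → $2.36.
The minimum over all feasible corners is $2.19.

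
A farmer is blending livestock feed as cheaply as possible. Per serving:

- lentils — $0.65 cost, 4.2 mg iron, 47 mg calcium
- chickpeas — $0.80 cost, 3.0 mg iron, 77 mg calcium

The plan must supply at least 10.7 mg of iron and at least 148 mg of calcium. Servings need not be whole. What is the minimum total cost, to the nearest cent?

Compare the cost at each extreme point of the feasible region.
lentils only: max(10.7/4.2, 148/47) = 3.149 servings → $2.05.
chickpeas only: max(10.7/3.0, 148/77) = 3.567 servings → $2.85.
lentils + chickpeas with both tight: 2.083 servings and 0.6508 servings → $1.87.
So the least-cost plan costs $1.87.

$1.87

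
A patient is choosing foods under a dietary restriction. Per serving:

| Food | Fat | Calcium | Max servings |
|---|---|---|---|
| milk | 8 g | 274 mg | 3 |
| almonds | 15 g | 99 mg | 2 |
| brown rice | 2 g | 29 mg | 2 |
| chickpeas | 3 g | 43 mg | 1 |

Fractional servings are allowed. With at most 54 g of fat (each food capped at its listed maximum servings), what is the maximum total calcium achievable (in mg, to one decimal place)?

1074.8 mg

Calcium per g fat: milk 34.25, brown rice 14.5, chickpeas 14.33, almonds 6.6.
Take 3 servings of milk: uses 24 g fat, +822.0 mg calcium (running total 822.0 mg).
Take 2 servings of brown rice: uses 4 g fat, +58.0 mg calcium (running total 880.0 mg).
Take 1 serving of chickpeas: uses 3 g fat, +43.0 mg calcium (running total 923.0 mg).
Take 1.533 servings of almonds: uses 23 g fat, +151.8 mg calcium (running total 1074.8 mg).
Greedy by best ratio exhausts the fat allowance optimally: 1074.8 mg.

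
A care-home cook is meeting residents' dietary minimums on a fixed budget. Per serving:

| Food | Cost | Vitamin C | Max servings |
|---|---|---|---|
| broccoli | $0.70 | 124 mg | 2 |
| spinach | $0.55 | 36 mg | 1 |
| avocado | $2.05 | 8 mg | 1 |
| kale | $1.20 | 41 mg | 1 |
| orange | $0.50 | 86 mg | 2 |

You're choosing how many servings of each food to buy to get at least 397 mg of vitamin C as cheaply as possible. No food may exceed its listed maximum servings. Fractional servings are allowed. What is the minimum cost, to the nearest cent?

$2.27

Cost per mg of vitamin C: broccoli $0.0056, orange $0.0058, spinach $0.0153, kale $0.0293, avocado $0.2562.
Take 2 servings of broccoli: +248.0 mg vitamin C for $1.40 (total $1.40, still need 149.0 mg).
Take 1.733 servings of orange: +149.0 mg vitamin C for $0.87 (total $2.27, still need 0.0 mg).
Filling from the cheapest source first is optimal under one linear minimum: $2.27.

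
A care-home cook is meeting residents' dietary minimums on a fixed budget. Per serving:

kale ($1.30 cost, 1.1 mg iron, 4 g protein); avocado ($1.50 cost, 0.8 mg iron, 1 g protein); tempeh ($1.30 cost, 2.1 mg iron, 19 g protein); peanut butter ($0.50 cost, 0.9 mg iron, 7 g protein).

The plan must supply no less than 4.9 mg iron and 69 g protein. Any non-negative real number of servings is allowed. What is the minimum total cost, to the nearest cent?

$4.72

Check every corner: each single food scaled to meet both minima, and each pair solved so both constraints bind.
kale only: max(4.9/1.1, 69/4) = 17.25 servings → $22.43.
avocado only: max(4.9/0.8, 69/1) = 69 servings → $103.50.
tempeh only: max(4.9/2.1, 69/19) = 3.632 servings → $4.72.
peanut butter only: max(4.9/0.9, 69/7) = 9.857 servings → $4.93.
kale + avocado: intersection lies outside the first quadrant.
kale + tempeh: the both-tight solution has a negative serving — not a feasible corner.
kale + peanut butter with both targets exact would need a negative amount; discard.
avocado + tempeh with both targets exact would need a negative amount; discard.
avocado + peanut butter with both targets exact would need a negative amount; discard.
tempeh + peanut butter with both targets exact would need a negative amount; discard.
So the least-cost plan costs $4.72.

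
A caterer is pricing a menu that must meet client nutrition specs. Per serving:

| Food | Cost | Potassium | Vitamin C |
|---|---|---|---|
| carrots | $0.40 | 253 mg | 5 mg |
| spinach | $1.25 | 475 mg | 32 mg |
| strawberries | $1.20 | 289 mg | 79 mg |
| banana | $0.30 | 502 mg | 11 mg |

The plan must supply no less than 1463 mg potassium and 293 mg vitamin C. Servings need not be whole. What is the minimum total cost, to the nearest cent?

$4.56

This is a tiny linear program; its minimum lies at a vertex of the feasible set. List the vertices and price them.
carrots only: max(1463/253, 293/5) = 58.6 servings → $23.44.
spinach only: max(1463/475, 293/32) = 9.156 servings → $11.45.
strawberries only: max(1463/289, 293/79) = 5.062 servings → $6.07.
banana only: max(1463/502, 293/11) = 26.64 servings → $7.99.
carrots + spinach: intersection lies outside the first quadrant.
carrots + strawberries with both tight: 1.666 servings and 3.603 servings → $4.99.
carrots + banana: intersection lies outside the first quadrant.
spinach + strawberries with both tight: 1.093 servings and 3.266 servings → $5.29.
spinach + banana: the both-tight solution has a negative serving — not a feasible corner.
strawberries + banana with both tight: 3.591 servings and 0.8471 servings → $4.56.
So the least-cost plan costs $4.56.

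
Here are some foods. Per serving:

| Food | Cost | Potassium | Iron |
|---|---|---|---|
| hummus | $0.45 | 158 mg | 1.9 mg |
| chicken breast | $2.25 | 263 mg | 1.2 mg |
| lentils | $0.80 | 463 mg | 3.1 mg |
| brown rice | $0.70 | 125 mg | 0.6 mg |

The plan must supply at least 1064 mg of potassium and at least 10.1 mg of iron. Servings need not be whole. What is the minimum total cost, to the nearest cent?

Minimising a linear cost over {potassium ≥ 1064, iron ≥ 10.1, servings ≥ 0} — the optimum is at a vertex, using one or two foods.
hummus only: max(1064/158, 10.1/1.9) = 6.734 servings → $3.03.
chicken breast only: max(1064/263, 10.1/1.2) = 8.417 servings → $18.94.
lentils only: max(1064/463, 10.1/3.1) = 3.258 servings → $2.61.
brown rice only: max(1064/125, 10.1/0.6) = 16.83 servings → $11.78.
hummus + chicken breast with both tight: 4.449 servings and 1.373 servings → $5.09.
hummus + lentils with both tight: 3.534 servings and 1.092 servings → $2.46.
hummus + brown rice with both tight: 4.374 servings and 2.984 servings → $4.06.
chicken breast + lentils: intersection lies outside the first quadrant.
chicken breast + brown rice: intersection lies outside the first quadrant.
lentils + brown rice with both targets exact would need a negative amount; discard.
So the least-cost plan costs $2.46.

$2.46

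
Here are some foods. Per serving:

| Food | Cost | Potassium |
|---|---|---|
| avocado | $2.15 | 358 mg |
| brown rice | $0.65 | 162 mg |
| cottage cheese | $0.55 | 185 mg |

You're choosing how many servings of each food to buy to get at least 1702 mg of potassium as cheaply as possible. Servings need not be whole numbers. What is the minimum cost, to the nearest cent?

Cost per mg of potassium: cottage cheese $0.0030, brown rice $0.0040, avocado $0.0060.
With no serving limits, use only cottage cheese: 1702 mg / 185 mg = 9.2 servings × $0.55 = $5.06.

$5.06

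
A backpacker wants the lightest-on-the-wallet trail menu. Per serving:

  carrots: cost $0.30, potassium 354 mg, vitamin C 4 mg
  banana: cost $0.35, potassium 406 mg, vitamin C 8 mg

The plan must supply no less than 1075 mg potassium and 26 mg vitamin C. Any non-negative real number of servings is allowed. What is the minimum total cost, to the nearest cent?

$1.14

carrots only: max(1075/354, 26/4) = 6.5 servings → $1.95.
banana only: max(1075/406, 26/8) = 3.25 servings → $1.14.
carrots + banana: intersection lies outside the first quadrant.
Cheapest feasible corner: $1.14.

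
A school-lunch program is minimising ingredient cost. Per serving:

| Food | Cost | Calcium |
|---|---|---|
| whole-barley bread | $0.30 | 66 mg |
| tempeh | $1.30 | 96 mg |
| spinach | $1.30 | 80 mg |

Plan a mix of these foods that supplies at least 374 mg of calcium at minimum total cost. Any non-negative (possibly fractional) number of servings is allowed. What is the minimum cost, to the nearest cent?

Cost per mg of calcium: whole-barley bread $0.0045, tempeh $0.0135, spinach $0.0163.
With no serving limits, use only whole-barley bread: 374 mg / 66 mg = 5.667 servings × $0.30 = $1.70.

$1.70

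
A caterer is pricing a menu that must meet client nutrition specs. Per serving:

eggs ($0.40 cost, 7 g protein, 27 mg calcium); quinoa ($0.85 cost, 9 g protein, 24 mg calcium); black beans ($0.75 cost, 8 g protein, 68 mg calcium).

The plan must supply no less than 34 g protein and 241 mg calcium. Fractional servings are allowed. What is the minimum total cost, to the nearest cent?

$2.81

At the optimum either one food covers both requirements or two foods hit both targets exactly; no other combination can be cheaper.
eggs only: max(34/7, 241/27) = 8.926 servings → $3.57.
quinoa only: max(34/9, 241/24) = 10.04 servings → $8.54.
black beans only: max(34/8, 241/68) = 4.25 servings → $3.19.
eggs + quinoa: intersection lies outside the first quadrant.
eggs + black beans with both tight: 1.477 servings and 2.958 servings → $2.81.
quinoa + black beans with both tight: 0.9143 servings and 3.221 servings → $3.19.
The minimum over all feasible corners is $2.81.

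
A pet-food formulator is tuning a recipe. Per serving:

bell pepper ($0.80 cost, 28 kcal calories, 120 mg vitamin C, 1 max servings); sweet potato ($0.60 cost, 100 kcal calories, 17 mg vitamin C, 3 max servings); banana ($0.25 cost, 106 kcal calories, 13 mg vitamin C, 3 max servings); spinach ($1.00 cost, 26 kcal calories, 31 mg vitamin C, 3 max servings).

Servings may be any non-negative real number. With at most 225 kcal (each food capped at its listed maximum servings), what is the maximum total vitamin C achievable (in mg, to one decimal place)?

Vitamin C per kcal: bell pepper 4.286, spinach 1.192, sweet potato 0.17, banana 0.1226.
Take 1 serving of bell pepper: uses 28 kcal, +120.0 mg vitamin C (running total 120.0 mg).
Take 3 servings of spinach: uses 78 kcal, +93.0 mg vitamin C (running total 213.0 mg).
Take 1.19 servings of sweet potato: uses 119 kcal, +20.2 mg vitamin C (running total 233.2 mg).
Filling greedily by vitamin C-per-kcal is optimal for one linear limit, giving 233.2 mg.

233.2 mg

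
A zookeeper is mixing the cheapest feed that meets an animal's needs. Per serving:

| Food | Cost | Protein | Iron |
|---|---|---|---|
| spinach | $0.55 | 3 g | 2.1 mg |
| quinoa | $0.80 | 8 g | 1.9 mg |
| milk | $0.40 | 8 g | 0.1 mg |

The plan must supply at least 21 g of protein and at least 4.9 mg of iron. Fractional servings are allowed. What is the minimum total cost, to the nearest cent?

A basic optimal solution has at most two foods positive. Try each food alone and each pair with both targets met exactly.
spinach only: max(21/3, 4.9/2.1) = 7 servings → $3.85.
quinoa only: max(21/8, 4.9/1.9) = 2.625 servings → $2.10.
milk only: max(21/8, 4.9/0.1) = 49 servings → $19.60.
spinach + quinoa with both targets exact would need a negative amount; discard.
spinach + milk with both tight: 2.248 servings and 1.782 servings → $1.95.
quinoa + milk with both tight: 2.576 servings and 0.04861 servings → $2.08.
The minimum over all feasible corners is $1.95.

$1.95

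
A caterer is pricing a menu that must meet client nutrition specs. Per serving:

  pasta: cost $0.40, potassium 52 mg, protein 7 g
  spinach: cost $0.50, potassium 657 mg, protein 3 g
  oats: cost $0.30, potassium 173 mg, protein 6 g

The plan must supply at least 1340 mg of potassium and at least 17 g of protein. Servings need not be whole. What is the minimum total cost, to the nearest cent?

A basic optimal solution has at most two foods positive. Try each food alone and each pair with both targets met exactly.
pasta only: max(1340/52, 17/7) = 25.77 servings → $10.31.
spinach only: max(1340/657, 17/3) = 5.667 servings → $2.83.
oats only: max(1340/173, 17/6) = 7.746 servings → $2.32.
pasta + spinach with both tight: 1.609 servings and 1.912 servings → $1.60.
pasta + oats: intersection lies outside the first quadrant.
spinach + oats with both tight: 1.49 servings and 2.089 servings → $1.37.
Cheapest feasible corner: $1.37.

$1.37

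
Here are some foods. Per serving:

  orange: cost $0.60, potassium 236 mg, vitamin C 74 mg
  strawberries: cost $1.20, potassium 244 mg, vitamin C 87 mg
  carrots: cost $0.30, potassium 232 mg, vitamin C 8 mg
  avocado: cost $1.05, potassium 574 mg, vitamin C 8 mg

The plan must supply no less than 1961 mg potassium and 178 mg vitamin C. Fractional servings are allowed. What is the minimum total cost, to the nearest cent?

orange only: max(1961/236, 178/74) = 8.309 servings → $4.99.
strawberries only: max(1961/244, 178/87) = 8.037 servings → $9.64.
carrots only: max(1961/232, 178/8) = 22.25 servings → $6.67.
avocado only: max(1961/574, 178/8) = 22.25 servings → $23.36.
orange + strawberries: intersection lies outside the first quadrant.
orange + carrots with both tight: 1.676 servings and 6.748 servings → $3.03.
orange + avocado with both tight: 2.131 servings and 2.54 servings → $3.95.
strawberries + carrots with both tight: 1.405 servings and 6.975 servings → $3.78.
strawberries + avocado with both tight: 1.802 servings and 2.65 servings → $4.95.
carrots + avocado: the both-tight solution has a negative serving — not a feasible corner.
Cheapest feasible corner: $3.03.

$3.03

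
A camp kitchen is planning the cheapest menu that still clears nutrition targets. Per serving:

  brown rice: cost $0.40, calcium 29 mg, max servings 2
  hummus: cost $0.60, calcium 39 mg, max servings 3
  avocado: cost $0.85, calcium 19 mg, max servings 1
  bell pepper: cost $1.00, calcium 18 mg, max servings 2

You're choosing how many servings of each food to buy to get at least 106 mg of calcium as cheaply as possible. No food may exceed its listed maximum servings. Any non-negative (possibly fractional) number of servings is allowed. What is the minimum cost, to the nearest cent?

Cost per mg of calcium: brown rice $0.0138, hummus $0.0154, avocado $0.0447, bell pepper $0.0556.
Take 2 servings of brown rice: +58.0 mg calcium for $0.80 (total $0.80, still need 48.0 mg).
Take 1.231 servings of hummus: +48.0 mg calcium for $0.74 (total $1.54, still need 0.0 mg).
Filling from the cheapest source first is optimal under one linear minimum: $1.54.

$1.54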